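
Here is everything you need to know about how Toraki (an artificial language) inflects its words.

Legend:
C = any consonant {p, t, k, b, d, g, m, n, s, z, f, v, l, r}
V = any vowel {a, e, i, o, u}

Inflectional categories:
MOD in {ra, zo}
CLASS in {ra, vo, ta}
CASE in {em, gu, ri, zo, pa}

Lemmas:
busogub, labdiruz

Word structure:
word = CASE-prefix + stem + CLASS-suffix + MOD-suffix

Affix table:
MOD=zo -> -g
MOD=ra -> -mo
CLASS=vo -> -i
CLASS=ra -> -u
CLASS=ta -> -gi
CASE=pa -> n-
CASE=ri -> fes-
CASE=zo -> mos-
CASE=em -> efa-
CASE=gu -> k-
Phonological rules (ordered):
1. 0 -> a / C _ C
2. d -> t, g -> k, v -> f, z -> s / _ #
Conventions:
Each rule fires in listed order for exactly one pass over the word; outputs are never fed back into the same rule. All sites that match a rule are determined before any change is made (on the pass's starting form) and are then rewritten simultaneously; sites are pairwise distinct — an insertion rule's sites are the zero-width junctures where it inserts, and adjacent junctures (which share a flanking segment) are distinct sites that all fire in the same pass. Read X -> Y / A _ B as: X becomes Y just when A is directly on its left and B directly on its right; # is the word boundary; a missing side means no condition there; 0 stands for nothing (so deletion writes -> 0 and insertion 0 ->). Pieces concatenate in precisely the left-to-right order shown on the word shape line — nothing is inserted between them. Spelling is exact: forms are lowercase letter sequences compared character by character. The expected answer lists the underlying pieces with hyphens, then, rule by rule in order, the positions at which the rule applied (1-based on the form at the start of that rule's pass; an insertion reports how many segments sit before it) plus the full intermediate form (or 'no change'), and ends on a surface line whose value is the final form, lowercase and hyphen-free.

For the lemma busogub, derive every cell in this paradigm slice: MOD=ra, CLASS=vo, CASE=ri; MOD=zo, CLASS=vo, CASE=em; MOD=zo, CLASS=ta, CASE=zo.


cell MOD=ra, CLASS=vo, CASE=ri:
underlying: fes-busogub-i-mo
1. 0 -> a / C _ C: inserts after position(s) 3: fesabusogubimo
2. d -> t, g -> k, v -> f, z -> s / _ #: no change
surface: fesabusogubimo

cell MOD=zo, CLASS=vo, CASE=em:
underlying: efa-busogub-i-g
1. 0 -> a / C _ C: no change
2. d -> t, g -> k, v -> f, z -> s / _ #: fires at position(s) 12: efabusogubik
surface: efabusogubik

cell MOD=zo, CLASS=ta, CASE=zo:
underlying: mos-busogub-gi-g
1. 0 -> a / C _ C: inserts after position(s) 3, 10: mosabusogubagig
2. d -> t, g -> k, v -> f, z -> s / _ #: fires at position(s) 15: mosabusogubagik
surface: mosabusogubagik


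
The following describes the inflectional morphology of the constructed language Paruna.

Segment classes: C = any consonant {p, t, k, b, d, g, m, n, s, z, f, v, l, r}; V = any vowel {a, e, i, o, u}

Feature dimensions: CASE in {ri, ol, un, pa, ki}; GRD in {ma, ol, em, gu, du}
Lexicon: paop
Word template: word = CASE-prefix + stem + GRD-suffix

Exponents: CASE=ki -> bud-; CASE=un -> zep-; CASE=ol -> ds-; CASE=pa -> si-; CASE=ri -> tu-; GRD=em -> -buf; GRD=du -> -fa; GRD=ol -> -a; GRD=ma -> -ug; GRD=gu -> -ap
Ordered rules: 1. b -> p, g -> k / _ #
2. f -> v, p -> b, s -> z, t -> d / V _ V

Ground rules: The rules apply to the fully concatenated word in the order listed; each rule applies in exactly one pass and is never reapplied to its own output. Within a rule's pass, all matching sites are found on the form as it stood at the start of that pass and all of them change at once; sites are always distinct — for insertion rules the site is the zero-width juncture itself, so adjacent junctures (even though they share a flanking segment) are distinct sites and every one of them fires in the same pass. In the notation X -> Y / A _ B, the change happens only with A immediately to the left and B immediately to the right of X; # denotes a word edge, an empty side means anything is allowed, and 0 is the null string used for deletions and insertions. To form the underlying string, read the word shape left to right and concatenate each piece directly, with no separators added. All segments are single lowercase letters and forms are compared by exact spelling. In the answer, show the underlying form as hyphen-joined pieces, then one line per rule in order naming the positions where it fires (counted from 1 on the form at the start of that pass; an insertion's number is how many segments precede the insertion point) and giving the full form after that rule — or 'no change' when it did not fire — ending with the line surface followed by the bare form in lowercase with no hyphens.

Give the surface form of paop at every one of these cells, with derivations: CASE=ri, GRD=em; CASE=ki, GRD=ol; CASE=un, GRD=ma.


cell CASE=ri, GRD=em:
underlying: tu-paop-buf
1. b -> p, g -> k / _ #: no change
2. f -> v, p -> b, s -> z, t -> d / V _ V: fires at position(s) 3: tubaopbuf
surface: tubaopbuf

cell CASE=ki, GRD=ol:
underlying: bud-paop-a
1. b -> p, g -> k / _ #: no change
2. f -> v, p -> b, s -> z, t -> d / V _ V: fires at position(s) 7: budpaoba
surface: budpaoba

cell CASE=un, GRD=ma:
underlying: zep-paop-ug
1. b -> p, g -> k / _ #: fires at position(s) 9: zeppaopuk
2. f -> v, p -> b, s -> z, t -> d / V _ V: fires at position(s) 7: zeppaobuk
surface: zeppaobuk


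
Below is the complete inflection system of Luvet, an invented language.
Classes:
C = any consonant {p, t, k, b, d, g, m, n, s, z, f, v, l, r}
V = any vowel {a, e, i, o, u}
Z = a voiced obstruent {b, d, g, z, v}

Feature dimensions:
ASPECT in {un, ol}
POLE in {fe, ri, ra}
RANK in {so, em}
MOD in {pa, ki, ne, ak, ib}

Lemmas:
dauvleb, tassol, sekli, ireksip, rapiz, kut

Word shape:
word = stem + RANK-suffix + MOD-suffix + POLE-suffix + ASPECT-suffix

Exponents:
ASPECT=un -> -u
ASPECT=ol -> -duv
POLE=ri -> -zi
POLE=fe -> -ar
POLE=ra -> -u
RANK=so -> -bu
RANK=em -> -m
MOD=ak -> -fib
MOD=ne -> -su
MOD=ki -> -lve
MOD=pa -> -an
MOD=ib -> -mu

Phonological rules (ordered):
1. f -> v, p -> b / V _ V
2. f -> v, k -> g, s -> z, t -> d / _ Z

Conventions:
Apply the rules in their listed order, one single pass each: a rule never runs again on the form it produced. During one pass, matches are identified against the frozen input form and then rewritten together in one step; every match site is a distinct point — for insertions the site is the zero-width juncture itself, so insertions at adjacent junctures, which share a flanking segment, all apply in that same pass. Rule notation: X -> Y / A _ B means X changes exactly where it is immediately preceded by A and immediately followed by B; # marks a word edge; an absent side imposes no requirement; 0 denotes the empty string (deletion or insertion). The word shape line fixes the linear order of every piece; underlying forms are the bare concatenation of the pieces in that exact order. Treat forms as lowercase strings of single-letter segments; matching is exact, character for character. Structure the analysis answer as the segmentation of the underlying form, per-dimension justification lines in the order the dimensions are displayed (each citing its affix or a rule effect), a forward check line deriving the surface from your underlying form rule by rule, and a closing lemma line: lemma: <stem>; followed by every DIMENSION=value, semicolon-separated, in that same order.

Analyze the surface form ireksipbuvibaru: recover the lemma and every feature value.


underlying: ireksip-bu-fib-ar-u
ASPECT=un - signalled by the affix -u
POLE=fe - signalled by the affix -ar
RANK=so - signalled by the affix -bu
MOD=ak - signalled by the affix -fib
check: ireksipbufibaru -> ireksipbuvibaru -> ireksipbuvibaru
lemma: ireksip; ASPECT=un; POLE=fe; RANK=so; MOD=ak


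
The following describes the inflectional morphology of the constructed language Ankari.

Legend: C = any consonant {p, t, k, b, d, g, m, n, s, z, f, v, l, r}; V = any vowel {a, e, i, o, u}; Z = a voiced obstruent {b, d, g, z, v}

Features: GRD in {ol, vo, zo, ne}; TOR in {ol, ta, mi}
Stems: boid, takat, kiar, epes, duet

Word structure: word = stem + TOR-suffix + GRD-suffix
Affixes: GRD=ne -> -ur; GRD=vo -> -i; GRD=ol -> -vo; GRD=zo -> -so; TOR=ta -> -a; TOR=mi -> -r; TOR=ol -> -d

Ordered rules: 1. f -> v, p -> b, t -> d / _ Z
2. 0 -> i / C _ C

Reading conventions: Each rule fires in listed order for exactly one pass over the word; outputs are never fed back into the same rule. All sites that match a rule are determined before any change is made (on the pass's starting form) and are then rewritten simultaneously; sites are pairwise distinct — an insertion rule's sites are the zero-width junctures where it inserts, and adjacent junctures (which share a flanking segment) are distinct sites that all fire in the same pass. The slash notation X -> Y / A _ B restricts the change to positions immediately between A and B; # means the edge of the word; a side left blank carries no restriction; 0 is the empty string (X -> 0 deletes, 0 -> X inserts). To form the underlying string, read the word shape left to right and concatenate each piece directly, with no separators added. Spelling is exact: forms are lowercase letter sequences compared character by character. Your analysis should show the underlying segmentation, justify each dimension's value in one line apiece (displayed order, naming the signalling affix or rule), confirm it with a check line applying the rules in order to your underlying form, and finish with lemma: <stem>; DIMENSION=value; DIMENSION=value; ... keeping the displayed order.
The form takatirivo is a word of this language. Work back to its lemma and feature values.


underlying: takat-r-vo
GRD=ol - signalled by the affix -vo
TOR=mi - signalled by the affix -r
check: takatrvo -> takatrvo -> takatirivo
lemma: takat; GRD=ol; TOR=mi


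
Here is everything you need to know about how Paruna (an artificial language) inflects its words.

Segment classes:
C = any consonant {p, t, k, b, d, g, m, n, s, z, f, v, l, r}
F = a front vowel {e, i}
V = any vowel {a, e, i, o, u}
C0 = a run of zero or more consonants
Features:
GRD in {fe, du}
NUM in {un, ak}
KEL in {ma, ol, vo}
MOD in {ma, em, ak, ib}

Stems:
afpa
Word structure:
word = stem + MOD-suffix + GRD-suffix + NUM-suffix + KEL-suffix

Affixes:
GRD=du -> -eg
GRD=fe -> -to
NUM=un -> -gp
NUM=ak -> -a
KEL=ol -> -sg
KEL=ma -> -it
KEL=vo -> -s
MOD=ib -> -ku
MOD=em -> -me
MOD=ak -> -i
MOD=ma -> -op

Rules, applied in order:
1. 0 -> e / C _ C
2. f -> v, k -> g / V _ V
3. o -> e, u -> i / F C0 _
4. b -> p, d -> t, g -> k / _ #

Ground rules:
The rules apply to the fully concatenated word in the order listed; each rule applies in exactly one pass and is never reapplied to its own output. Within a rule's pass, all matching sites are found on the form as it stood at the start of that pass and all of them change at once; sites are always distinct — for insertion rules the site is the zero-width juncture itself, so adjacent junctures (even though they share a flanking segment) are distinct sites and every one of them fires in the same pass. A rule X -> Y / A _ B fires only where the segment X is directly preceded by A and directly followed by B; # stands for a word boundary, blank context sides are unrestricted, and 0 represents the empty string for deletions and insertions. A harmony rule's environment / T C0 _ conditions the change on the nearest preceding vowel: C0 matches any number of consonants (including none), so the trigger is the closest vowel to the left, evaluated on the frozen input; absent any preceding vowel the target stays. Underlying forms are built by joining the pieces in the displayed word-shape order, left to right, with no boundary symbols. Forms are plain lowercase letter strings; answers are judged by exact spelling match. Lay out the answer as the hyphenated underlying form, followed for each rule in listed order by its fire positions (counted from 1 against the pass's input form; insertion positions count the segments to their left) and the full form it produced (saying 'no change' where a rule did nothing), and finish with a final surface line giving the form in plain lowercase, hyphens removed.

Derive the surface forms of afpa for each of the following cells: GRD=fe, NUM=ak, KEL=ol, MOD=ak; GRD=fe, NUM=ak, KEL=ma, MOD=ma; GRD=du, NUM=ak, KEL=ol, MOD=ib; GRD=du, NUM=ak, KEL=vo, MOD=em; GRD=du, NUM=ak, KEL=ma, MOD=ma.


cell GRD=fe, NUM=ak, KEL=ol, MOD=ak:
underlying: afpa-i-to-a-sg
1. 0 -> e / C _ C: inserts after position(s) 2, 9: afepaitoaseg
2. f -> v, k -> g / V _ V: fires at position(s) 2: avepaitoaseg
3. o -> e, u -> i / F C0 _: fires at position(s) 8: avepaiteaseg
4. b -> p, d -> t, g -> k / _ #: fires at position(s) 12: avepaiteasek
surface: avepaiteasek

cell GRD=fe, NUM=ak, KEL=ma, MOD=ma:
underlying: afpa-op-to-a-it
1. 0 -> e / C _ C: inserts after position(s) 2, 6: afepaopetoait
2. f -> v, k -> g / V _ V: fires at position(s) 2: avepaopetoait
3. o -> e, u -> i / F C0 _: fires at position(s) 10: avepaopeteait
4. b -> p, d -> t, g -> k / _ #: no change
surface: avepaopeteait

cell GRD=du, NUM=ak, KEL=ol, MOD=ib:
underlying: afpa-ku-eg-a-sg
1. 0 -> e / C _ C: inserts after position(s) 2, 10: afepakuegaseg
2. f -> v, k -> g / V _ V: fires at position(s) 2, 6: avepaguegaseg
3. o -> e, u -> i / F C0 _: no change
4. b -> p, d -> t, g -> k / _ #: fires at position(s) 13: avepaguegasek
surface: avepaguegasek

cell GRD=du, NUM=ak, KEL=vo, MOD=em:
underlying: afpa-me-eg-a-s
1. 0 -> e / C _ C: inserts after position(s) 2: afepameegas
2. f -> v, k -> g / V _ V: fires at position(s) 2: avepameegas
3. o -> e, u -> i / F C0 _: no change
4. b -> p, d -> t, g -> k / _ #: no change
surface: avepameegas

cell GRD=du, NUM=ak, KEL=ma, MOD=ma:
underlying: afpa-op-eg-a-it
1. 0 -> e / C _ C: inserts after position(s) 2: afepaopegait
2. f -> v, k -> g / V _ V: fires at position(s) 2: avepaopegait
3. o -> e, u -> i / F C0 _: no change
4. b -> p, d -> t, g -> k / _ #: no change
surface: avepaopegait


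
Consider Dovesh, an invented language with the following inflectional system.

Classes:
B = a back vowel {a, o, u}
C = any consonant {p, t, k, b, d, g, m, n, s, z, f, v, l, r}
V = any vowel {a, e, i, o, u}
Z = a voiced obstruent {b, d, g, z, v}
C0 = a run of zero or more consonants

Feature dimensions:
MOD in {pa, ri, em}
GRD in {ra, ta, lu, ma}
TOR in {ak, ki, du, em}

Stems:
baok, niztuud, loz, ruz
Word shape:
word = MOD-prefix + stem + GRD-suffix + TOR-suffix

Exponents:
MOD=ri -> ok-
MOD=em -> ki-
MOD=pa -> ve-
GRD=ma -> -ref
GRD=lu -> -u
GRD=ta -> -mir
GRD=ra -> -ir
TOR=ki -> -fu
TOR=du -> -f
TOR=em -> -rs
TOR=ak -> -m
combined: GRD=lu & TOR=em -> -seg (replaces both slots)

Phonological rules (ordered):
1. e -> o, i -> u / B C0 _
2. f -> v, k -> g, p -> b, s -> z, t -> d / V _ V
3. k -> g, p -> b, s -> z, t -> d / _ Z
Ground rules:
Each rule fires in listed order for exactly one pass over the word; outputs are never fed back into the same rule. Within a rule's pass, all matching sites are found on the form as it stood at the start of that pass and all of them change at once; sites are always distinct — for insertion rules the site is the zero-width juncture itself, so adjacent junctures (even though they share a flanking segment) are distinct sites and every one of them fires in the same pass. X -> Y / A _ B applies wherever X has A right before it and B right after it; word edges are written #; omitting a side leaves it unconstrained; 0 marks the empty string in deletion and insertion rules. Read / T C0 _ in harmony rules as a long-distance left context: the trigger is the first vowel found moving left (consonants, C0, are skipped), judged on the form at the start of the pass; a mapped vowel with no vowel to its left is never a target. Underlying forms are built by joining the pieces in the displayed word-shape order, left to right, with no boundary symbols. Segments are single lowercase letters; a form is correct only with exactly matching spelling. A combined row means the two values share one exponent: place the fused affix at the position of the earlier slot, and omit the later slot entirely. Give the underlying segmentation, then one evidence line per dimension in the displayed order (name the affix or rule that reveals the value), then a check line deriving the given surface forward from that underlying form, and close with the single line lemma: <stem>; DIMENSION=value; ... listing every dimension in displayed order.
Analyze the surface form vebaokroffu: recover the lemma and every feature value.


underlying: ve-baok-ref-fu
MOD=pa - signalled by the affix ve-
GRD=ma - signalled by the affix -ref
TOR=ki - signalled by the affix -fu
check: vebaokreffu -> vebaokroffu -> vebaokroffu -> vebaokroffu
lemma: baok; MOD=pa; GRD=ma; TOR=ki


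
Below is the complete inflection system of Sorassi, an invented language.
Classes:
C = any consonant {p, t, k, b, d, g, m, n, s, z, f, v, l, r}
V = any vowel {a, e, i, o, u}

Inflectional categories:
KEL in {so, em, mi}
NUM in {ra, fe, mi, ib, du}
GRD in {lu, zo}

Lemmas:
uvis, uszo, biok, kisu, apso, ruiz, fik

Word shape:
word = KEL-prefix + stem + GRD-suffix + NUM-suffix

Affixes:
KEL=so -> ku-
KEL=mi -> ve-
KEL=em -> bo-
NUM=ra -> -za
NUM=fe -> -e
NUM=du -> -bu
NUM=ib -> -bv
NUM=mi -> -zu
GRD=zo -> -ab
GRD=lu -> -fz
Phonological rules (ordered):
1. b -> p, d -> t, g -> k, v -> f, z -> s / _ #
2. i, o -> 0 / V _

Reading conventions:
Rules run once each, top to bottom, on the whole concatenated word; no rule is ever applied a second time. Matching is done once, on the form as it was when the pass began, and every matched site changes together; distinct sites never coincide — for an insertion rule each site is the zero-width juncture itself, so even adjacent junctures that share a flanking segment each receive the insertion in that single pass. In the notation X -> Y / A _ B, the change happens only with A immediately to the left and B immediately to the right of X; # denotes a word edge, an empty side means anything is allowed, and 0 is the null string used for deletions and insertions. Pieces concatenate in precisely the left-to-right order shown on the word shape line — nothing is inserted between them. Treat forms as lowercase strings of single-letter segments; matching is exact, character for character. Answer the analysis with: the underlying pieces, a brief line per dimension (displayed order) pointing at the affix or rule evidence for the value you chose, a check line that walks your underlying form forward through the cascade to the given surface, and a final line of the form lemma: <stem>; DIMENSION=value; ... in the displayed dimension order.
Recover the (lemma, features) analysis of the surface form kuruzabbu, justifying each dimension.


underlying: ku-ruiz-ab-bu
KEL=so - signalled by the affix ku-
NUM=du - signalled by the affix -bu
GRD=zo - signalled by the affix -ab
check: kuruizabbu -> kuruizabbu -> kuruzabbu
lemma: ruiz; KEL=so; NUM=du; GRD=zo


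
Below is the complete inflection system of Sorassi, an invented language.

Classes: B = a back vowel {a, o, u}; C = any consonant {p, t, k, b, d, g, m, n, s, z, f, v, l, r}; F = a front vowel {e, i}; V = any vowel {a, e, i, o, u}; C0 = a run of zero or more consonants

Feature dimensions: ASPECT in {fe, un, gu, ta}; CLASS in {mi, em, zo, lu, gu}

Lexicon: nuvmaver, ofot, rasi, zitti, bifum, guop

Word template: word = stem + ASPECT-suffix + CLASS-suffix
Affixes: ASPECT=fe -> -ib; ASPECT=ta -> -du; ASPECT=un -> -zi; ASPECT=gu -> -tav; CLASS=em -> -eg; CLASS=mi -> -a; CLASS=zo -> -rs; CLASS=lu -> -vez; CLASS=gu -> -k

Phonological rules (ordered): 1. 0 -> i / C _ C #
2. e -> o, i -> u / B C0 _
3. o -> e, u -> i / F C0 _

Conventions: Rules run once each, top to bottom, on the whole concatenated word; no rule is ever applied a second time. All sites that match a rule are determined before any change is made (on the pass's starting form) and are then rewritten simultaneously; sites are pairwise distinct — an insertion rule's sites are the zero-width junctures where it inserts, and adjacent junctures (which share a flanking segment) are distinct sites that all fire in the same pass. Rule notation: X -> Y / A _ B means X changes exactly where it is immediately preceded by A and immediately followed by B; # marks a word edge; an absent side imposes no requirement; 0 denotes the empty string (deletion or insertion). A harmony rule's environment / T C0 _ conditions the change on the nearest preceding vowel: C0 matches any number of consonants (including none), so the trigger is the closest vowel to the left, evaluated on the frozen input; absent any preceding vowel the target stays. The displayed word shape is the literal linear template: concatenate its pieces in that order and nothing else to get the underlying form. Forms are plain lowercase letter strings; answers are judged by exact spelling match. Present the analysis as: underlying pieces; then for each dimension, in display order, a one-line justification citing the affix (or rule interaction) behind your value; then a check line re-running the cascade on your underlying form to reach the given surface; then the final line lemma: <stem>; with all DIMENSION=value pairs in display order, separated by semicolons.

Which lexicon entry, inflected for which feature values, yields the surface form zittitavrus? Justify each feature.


underlying: zitti-tav-rs
ASPECT=gu - signalled by the affix -tav
CLASS=zo - signalled by the affix -rs
check: zittitavrs -> zittitavris -> zittitavrus -> zittitavrus
lemma: zitti; ASPECT=gu; CLASS=zo


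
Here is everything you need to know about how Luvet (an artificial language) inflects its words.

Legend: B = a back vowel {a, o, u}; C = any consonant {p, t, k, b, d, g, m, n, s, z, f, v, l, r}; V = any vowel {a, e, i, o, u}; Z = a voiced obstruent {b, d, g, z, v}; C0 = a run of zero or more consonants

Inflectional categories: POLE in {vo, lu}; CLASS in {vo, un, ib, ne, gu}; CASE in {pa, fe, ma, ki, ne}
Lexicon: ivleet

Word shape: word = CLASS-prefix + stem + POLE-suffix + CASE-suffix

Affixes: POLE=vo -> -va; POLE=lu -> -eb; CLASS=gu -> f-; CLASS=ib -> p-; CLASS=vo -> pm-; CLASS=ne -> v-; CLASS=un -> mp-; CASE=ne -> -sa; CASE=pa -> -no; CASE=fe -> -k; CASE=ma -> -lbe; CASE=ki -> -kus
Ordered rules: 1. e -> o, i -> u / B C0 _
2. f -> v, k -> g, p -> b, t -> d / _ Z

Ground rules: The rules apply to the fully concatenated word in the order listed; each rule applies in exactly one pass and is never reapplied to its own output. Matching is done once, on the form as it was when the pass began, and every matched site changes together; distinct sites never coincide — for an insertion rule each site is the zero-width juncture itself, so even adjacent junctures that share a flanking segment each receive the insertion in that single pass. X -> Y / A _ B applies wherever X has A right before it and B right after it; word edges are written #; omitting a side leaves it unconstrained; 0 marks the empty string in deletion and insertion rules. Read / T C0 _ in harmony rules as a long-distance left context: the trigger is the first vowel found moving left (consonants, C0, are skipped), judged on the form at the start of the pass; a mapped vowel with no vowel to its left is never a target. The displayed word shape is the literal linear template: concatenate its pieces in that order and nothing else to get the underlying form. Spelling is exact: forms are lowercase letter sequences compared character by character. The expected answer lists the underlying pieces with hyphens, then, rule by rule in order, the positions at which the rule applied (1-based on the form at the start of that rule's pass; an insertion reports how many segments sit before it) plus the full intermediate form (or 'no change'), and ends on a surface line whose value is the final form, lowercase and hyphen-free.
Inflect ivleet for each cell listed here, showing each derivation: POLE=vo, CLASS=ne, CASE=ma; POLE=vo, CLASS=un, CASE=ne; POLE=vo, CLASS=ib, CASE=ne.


cell POLE=vo, CLASS=ne, CASE=ma:
underlying: v-ivleet-va-lbe
1. e -> o, i -> u / B C0 _: fires at position(s) 12: vivleetvalbo
2. f -> v, k -> g, p -> b, t -> d / _ Z: fires at position(s) 7: vivleedvalbo
surface: vivleedvalbo

cell POLE=vo, CLASS=un, CASE=ne:
underlying: mp-ivleet-va-sa
1. e -> o, i -> u / B C0 _: no change
2. f -> v, k -> g, p -> b, t -> d / _ Z: fires at position(s) 8: mpivleedvasa
surface: mpivleedvasa

cell POLE=vo, CLASS=ib, CASE=ne:
underlying: p-ivleet-va-sa
1. e -> o, i -> u / B C0 _: no change
2. f -> v, k -> g, p -> b, t -> d / _ Z: fires at position(s) 7: pivleedvasa
surface: pivleedvasa


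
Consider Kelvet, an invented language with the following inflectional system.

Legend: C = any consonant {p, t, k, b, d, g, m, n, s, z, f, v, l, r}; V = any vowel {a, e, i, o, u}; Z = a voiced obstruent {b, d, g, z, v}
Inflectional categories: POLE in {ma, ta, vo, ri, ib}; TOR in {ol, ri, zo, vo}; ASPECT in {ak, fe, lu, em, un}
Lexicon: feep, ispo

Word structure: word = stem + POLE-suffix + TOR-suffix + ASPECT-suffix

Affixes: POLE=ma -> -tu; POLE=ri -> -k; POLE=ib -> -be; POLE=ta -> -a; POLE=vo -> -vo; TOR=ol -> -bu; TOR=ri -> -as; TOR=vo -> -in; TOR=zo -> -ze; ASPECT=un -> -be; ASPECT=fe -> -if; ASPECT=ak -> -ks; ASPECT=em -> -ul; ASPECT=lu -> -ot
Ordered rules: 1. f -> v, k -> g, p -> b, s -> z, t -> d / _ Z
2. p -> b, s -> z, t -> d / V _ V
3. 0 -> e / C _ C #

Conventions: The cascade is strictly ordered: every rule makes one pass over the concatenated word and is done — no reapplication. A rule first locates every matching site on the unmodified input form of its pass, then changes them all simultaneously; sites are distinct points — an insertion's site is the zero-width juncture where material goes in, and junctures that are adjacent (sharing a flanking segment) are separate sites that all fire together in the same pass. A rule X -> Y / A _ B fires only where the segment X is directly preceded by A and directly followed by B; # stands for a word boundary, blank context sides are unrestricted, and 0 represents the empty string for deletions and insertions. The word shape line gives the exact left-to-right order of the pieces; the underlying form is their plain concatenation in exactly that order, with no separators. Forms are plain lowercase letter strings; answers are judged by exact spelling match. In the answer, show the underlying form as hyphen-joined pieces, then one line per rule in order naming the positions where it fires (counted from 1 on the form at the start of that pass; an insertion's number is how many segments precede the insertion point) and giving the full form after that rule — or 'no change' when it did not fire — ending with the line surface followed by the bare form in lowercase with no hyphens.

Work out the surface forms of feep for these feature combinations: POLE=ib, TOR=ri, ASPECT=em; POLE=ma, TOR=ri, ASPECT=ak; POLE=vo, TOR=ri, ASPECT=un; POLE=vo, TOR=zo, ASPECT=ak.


cell POLE=ib, TOR=ri, ASPECT=em:
underlying: feep-be-as-ul
1. f -> v, k -> g, p -> b, s -> z, t -> d / _ Z: fires at position(s) 4: feebbeasul
2. p -> b, s -> z, t -> d / V _ V: fires at position(s) 8: feebbeazul
3. 0 -> e / C _ C #: no change
surface: feebbeazul

cell POLE=ma, TOR=ri, ASPECT=ak:
underlying: feep-tu-as-ks
1. f -> v, k -> g, p -> b, s -> z, t -> d / _ Z: no change
2. p -> b, s -> z, t -> d / V _ V: no change
3. 0 -> e / C _ C #: inserts after position(s) 9: feeptuaskes
surface: feeptuaskes

cell POLE=vo, TOR=ri, ASPECT=un:
underlying: feep-vo-as-be
1. f -> v, k -> g, p -> b, s -> z, t -> d / _ Z: fires at position(s) 4, 8: feebvoazbe
2. p -> b, s -> z, t -> d / V _ V: no change
3. 0 -> e / C _ C #: no change
surface: feebvoazbe

cell POLE=vo, TOR=zo, ASPECT=ak:
underlying: feep-vo-ze-ks
1. f -> v, k -> g, p -> b, s -> z, t -> d / _ Z: fires at position(s) 4: feebvozeks
2. p -> b, s -> z, t -> d / V _ V: no change
3. 0 -> e / C _ C #: inserts after position(s) 9: feebvozekes
surface: feebvozekes


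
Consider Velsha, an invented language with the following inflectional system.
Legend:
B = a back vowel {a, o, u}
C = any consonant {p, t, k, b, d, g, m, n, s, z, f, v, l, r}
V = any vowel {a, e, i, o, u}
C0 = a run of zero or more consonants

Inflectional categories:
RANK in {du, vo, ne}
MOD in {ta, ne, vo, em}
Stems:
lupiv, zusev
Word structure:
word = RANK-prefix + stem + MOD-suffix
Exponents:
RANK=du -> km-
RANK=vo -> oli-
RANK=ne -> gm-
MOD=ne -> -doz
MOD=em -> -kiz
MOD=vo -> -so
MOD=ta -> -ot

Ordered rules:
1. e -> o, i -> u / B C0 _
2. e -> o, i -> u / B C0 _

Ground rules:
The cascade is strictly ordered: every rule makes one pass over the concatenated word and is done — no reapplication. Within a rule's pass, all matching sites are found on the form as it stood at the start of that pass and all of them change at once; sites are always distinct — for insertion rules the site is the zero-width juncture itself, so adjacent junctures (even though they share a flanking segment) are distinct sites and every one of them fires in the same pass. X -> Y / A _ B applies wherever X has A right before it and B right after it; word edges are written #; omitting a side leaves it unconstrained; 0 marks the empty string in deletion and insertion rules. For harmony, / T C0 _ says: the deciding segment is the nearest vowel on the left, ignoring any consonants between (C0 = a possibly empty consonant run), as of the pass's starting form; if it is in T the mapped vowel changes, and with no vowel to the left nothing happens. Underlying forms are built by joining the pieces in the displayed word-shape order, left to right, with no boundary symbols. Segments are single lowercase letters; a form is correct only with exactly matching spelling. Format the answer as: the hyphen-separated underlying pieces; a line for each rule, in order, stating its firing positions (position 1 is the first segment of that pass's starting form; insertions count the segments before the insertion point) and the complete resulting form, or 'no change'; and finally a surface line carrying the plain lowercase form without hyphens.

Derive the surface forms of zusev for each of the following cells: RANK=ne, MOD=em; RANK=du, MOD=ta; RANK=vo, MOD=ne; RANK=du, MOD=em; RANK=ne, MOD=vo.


cell RANK=ne, MOD=em:
underlying: gm-zusev-kiz
1. e -> o, i -> u / B C0 _: fires at position(s) 6: gmzusovkiz
2. e -> o, i -> u / B C0 _: fires at position(s) 9: gmzusovkuz
surface: gmzusovkuz

cell RANK=du, MOD=ta:
underlying: km-zusev-ot
1. e -> o, i -> u / B C0 _: fires at position(s) 6: kmzusovot
2. e -> o, i -> u / B C0 _: no change
surface: kmzusovot

cell RANK=vo, MOD=ne:
underlying: oli-zusev-doz
1. e -> o, i -> u / B C0 _: fires at position(s) 3, 7: oluzusovdoz
2. e -> o, i -> u / B C0 _: no change
surface: oluzusovdoz

cell RANK=du, MOD=em:
underlying: km-zusev-kiz
1. e -> o, i -> u / B C0 _: fires at position(s) 6: kmzusovkiz
2. e -> o, i -> u / B C0 _: fires at position(s) 9: kmzusovkuz
surface: kmzusovkuz

cell RANK=ne, MOD=vo:
underlying: gm-zusev-so
1. e -> o, i -> u / B C0 _: fires at position(s) 6: gmzusovso
2. e -> o, i -> u / B C0 _: no change
surface: gmzusovso


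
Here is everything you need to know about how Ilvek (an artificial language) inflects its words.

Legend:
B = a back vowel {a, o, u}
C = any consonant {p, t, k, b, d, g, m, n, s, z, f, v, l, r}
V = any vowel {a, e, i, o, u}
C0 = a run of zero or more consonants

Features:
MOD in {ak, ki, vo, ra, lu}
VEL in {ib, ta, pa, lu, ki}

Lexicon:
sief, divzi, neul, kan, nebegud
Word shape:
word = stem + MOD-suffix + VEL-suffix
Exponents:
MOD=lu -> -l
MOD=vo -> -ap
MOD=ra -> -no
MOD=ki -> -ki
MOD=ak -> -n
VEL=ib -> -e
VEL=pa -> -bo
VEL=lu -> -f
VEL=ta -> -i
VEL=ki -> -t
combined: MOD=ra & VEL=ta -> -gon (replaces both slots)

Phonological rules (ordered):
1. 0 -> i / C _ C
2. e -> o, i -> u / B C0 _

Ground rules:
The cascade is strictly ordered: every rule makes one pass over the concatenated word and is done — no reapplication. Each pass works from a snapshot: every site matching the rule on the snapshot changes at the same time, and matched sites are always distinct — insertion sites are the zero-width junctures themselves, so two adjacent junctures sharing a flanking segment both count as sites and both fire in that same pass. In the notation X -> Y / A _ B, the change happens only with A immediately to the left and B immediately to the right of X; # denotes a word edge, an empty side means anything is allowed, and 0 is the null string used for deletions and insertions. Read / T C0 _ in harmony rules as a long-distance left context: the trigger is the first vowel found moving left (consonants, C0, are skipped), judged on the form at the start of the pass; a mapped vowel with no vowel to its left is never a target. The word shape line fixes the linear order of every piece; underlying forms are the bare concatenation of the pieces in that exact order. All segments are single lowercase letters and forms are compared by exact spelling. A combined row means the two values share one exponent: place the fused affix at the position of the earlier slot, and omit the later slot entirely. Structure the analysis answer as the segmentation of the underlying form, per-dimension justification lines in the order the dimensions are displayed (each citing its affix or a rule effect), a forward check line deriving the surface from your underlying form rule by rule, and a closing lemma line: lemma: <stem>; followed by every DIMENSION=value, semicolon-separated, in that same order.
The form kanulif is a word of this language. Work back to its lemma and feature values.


underlying: kan-l-f
MOD=lu - signalled by the affix -l
VEL=lu - signalled by the affix -f
check: kanlf -> kanilif -> kanulif
lemma: kan; MOD=lu; VEL=lu


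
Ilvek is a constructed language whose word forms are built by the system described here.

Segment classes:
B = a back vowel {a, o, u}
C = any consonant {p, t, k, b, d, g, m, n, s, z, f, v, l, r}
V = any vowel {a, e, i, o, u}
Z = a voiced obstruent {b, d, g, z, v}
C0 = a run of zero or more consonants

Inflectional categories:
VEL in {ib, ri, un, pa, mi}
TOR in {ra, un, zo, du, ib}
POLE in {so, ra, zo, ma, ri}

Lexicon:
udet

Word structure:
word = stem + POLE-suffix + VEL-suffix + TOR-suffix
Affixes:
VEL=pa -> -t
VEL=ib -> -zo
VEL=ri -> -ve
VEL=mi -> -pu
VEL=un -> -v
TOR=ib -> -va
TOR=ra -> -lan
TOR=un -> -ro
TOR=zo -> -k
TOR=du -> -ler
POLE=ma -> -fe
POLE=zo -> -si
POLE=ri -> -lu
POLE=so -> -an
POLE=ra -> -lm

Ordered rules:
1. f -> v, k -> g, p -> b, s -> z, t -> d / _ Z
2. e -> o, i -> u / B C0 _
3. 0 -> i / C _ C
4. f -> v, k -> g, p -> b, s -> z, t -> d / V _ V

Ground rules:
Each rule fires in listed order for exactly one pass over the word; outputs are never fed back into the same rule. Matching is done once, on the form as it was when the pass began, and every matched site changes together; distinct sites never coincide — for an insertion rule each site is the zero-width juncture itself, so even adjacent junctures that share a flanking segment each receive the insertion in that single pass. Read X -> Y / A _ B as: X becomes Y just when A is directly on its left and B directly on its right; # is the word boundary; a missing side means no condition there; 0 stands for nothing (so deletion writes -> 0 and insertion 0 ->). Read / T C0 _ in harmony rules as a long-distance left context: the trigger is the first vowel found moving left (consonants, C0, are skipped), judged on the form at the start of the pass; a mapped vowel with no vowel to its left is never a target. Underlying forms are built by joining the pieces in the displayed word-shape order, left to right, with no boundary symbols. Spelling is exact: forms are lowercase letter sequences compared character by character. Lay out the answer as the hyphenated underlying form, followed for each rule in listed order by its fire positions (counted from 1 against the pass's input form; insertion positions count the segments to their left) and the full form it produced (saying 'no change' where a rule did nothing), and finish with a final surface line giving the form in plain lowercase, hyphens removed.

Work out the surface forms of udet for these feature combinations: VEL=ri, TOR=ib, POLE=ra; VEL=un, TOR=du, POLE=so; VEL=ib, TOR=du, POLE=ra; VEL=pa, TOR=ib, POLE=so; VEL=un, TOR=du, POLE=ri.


cell VEL=ri, TOR=ib, POLE=ra:
underlying: udet-lm-ve-va
1. f -> v, k -> g, p -> b, s -> z, t -> d / _ Z: no change
2. e -> o, i -> u / B C0 _: fires at position(s) 3: udotlmveva
3. 0 -> i / C _ C: inserts after position(s) 4, 5, 6: udotilimiveva
4. f -> v, k -> g, p -> b, s -> z, t -> d / V _ V: fires at position(s) 4: udodilimiveva
surface: udodilimiveva

cell VEL=un, TOR=du, POLE=so:
underlying: udet-an-v-ler
1. f -> v, k -> g, p -> b, s -> z, t -> d / _ Z: no change
2. e -> o, i -> u / B C0 _: fires at position(s) 3, 9: udotanvlor
3. 0 -> i / C _ C: inserts after position(s) 6, 7: udotanivilor
4. f -> v, k -> g, p -> b, s -> z, t -> d / V _ V: fires at position(s) 4: udodanivilor
surface: udodanivilor

cell VEL=ib, TOR=du, POLE=ra:
underlying: udet-lm-zo-ler
1. f -> v, k -> g, p -> b, s -> z, t -> d / _ Z: no change
2. e -> o, i -> u / B C0 _: fires at position(s) 3, 10: udotlmzolor
3. 0 -> i / C _ C: inserts after position(s) 4, 5, 6: udotilimizolor
4. f -> v, k -> g, p -> b, s -> z, t -> d / V _ V: fires at position(s) 4: udodilimizolor
surface: udodilimizolor

cell VEL=pa, TOR=ib, POLE=so:
underlying: udet-an-t-va
1. f -> v, k -> g, p -> b, s -> z, t -> d / _ Z: fires at position(s) 7: udetandva
2. e -> o, i -> u / B C0 _: fires at position(s) 3: udotandva
3. 0 -> i / C _ C: inserts after position(s) 6, 7: udotanidiva
4. f -> v, k -> g, p -> b, s -> z, t -> d / V _ V: fires at position(s) 4: udodanidiva
surface: udodanidiva

cell VEL=un, TOR=du, POLE=ri:
underlying: udet-lu-v-ler
1. f -> v, k -> g, p -> b, s -> z, t -> d / _ Z: no change
2. e -> o, i -> u / B C0 _: fires at position(s) 3, 9: udotluvlor
3. 0 -> i / C _ C: inserts after position(s) 4, 7: udotiluvilor
4. f -> v, k -> g, p -> b, s -> z, t -> d / V _ V: fires at position(s) 4: udodiluvilor
surface: udodiluvilor


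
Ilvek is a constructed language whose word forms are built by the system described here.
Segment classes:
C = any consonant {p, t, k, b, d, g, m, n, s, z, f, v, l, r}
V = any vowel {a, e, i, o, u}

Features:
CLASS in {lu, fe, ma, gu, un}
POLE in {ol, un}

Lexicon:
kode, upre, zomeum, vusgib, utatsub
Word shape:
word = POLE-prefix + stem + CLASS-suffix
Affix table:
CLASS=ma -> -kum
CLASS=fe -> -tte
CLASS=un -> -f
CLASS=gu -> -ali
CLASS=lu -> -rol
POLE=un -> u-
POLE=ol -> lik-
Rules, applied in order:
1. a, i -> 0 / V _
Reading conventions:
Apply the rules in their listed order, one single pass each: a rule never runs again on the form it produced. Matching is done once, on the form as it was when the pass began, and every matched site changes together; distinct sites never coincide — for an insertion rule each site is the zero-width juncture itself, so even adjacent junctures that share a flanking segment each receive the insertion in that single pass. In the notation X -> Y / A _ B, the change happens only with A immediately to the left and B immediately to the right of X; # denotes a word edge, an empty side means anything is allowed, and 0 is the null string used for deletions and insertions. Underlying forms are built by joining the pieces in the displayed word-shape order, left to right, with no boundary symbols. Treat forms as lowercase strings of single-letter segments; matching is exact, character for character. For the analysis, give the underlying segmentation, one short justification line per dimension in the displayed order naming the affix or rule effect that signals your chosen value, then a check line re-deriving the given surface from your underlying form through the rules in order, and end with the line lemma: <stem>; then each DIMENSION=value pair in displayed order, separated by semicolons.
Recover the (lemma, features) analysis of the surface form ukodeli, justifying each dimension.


underlying: u-kode-ali
CLASS=gu - signalled by the affix -ali
POLE=un - signalled by the affix u-
check: ukodeali -> ukodeli
lemma: kode; CLASS=gu; POLE=un


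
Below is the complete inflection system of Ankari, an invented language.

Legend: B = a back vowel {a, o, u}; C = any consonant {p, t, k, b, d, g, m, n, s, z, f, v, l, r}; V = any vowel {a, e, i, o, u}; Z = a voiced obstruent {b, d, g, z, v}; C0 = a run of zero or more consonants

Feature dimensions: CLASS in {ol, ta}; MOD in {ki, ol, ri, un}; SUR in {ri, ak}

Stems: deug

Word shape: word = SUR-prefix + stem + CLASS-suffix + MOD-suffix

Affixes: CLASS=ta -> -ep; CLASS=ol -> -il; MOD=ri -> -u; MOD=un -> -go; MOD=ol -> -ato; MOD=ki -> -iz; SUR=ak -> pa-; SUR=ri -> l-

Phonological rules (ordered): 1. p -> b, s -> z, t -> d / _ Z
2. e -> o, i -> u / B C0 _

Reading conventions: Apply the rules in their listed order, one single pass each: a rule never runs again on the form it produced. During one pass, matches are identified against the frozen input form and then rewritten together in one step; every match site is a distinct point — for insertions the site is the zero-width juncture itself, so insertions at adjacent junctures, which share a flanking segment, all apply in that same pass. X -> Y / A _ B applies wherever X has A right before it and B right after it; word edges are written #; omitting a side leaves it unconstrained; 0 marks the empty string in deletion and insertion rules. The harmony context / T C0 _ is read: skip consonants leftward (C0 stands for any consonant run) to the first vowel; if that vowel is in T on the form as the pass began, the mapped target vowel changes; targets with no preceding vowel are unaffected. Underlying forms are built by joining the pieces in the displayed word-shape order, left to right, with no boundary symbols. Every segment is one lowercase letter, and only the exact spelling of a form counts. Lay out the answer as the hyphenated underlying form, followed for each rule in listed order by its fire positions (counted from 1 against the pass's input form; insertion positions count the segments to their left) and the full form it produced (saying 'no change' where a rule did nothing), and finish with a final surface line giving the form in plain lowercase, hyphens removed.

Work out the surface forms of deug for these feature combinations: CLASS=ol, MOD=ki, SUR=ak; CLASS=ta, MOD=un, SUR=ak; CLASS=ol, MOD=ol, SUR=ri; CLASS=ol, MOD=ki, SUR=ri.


cell CLASS=ol, MOD=ki, SUR=ak:
underlying: pa-deug-il-iz
1. p -> b, s -> z, t -> d / _ Z: no change
2. e -> o, i -> u / B C0 _: fires at position(s) 4, 7: padouguliz
surface: padouguliz

cell CLASS=ta, MOD=un, SUR=ak:
underlying: pa-deug-ep-go
1. p -> b, s -> z, t -> d / _ Z: fires at position(s) 8: padeugebgo
2. e -> o, i -> u / B C0 _: fires at position(s) 4, 7: padougobgo
surface: padougobgo

cell CLASS=ol, MOD=ol, SUR=ri:
underlying: l-deug-il-ato
1. p -> b, s -> z, t -> d / _ Z: no change
2. e -> o, i -> u / B C0 _: fires at position(s) 6: ldeugulato
surface: ldeugulato

cell CLASS=ol, MOD=ki, SUR=ri:
underlying: l-deug-il-iz
1. p -> b, s -> z, t -> d / _ Z: no change
2. e -> o, i -> u / B C0 _: fires at position(s) 6: ldeuguliz
surface: ldeuguliz
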